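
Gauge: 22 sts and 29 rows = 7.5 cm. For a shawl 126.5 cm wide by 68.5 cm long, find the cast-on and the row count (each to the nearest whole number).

Cast on 371 stitches and work 265 rows.

Stitch gauge = 22/7.5 = 2.933 sts/cm; 126.5 × 2.933 = 371.07 → 371 sts.
Row gauge = 29/7.5 = 3.867 rows/cm; 68.5 × 3.867 = 264.87 → 265 rows.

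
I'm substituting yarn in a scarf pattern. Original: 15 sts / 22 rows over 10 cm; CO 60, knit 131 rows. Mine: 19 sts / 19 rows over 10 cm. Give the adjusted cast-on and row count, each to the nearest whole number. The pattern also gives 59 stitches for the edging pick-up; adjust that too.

Stitches: 60 × 19/15 = 76.00 → 76.
Rows: 131 × 19/22 = 113.14 → 113.
edging pick-up: 59 × 19/15 = 74.73 → 75.

Cast on 76 stitches; work 113 rows; edging pick-up 75 stitches.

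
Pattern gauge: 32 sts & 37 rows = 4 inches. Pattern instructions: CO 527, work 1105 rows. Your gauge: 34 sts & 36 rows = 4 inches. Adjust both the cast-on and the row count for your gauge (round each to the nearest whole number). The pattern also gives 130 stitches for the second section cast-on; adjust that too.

Cast on 560 stitches; work 1075 rows; second section cast-on 138 stitches.

Stitches: 527 × 34/32 = 559.94 → 560.
Rows: 1105 × 36/37 = 1075.14 → 1075.
second section cast-on: 130 × 34/32 = 138.12 → 138.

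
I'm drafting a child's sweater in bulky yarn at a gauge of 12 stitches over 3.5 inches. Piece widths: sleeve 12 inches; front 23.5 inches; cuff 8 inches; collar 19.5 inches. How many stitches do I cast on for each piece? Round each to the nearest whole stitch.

sleeve 41; front 81; cuff 27; collar 67.

Rate = 12/3.5 = 3.429 sts per in.
sleeve: 12 × 3.429 = 41.14 → 41.
front: 23.5 × 3.429 = 80.57 → 81.
cuff: 8 × 3.429 = 27.43 → 27.
collar: 19.5 × 3.429 = 66.86 → 67.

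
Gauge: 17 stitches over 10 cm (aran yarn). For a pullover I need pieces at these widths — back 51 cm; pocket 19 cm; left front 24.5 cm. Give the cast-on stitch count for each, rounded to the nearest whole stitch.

Rate = 17/10 = 1.7 sts per cm.
back: 51 × 1.7 = 86.70 → 87.
pocket: 19 × 1.7 = 32.30 → 32.
left front: 24.5 × 1.7 = 41.65 → 42.

back 87; pocket 32; left front 42.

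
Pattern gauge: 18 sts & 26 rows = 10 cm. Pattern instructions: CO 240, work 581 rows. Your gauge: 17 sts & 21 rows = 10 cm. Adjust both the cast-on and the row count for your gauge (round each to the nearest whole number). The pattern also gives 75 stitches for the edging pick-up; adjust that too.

Cast on 227 stitches; work 469 rows; edging pick-up 71 stitches.

Stitches: 240 × 17/18 = 226.67 → 227.
Rows: 581 × 21/26 = 469.27 → 469.
edging pick-up: 75 × 17/18 = 70.83 → 71.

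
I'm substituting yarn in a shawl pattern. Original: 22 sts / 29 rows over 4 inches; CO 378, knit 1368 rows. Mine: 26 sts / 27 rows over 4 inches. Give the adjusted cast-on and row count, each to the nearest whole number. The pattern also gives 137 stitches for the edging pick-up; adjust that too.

Cast on 447 stitches; work 1274 rows; edging pick-up 162 stitches.

Stitches: 378 × 26/22 = 446.73 → 447.
Rows: 1368 × 27/29 = 1273.66 → 1274.
edging pick-up: 137 × 26/22 = 161.91 → 162.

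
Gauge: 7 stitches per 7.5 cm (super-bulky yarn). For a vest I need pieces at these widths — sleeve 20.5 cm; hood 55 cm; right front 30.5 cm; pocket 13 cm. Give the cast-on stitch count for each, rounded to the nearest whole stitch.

sleeve 19; hood 51; right front 28; pocket 12.

Rate = 7/7.5 = 0.933 sts per cm.
sleeve: 20.5 × 0.933 = 19.13 → 19.
hood: 55 × 0.933 = 51.33 → 51.
right front: 30.5 × 0.933 = 28.47 → 28.
pocket: 13 × 0.933 = 12.13 → 12.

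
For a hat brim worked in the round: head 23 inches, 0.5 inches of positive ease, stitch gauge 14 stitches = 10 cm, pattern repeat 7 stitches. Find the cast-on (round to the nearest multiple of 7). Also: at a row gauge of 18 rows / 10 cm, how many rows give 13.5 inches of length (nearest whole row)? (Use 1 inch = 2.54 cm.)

Finished = 23 + 0.5 = 23.5 inches.
23.5 inches × 2.54 = 59.69 cm.
14/10 = 1.4 sts per cm; 59.69 × 1.4 = 83.57 sts.
Nearest multiple of 7 → 84.
13.5 inches = 34.29 cm; × 1.8 = 61.72 → 62 rows.

Cast on 84 stitches; work 62 rows.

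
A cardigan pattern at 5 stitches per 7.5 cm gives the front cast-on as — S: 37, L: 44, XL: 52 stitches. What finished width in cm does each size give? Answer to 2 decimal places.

S 55.50 cm; L 66.00 cm; XL 78.00 cm.

5/7.5 = 0.667 sts per cm.
S: 37 / 0.667 = 55.500 → 55.50 cm.
L: 44 / 0.667 = 66.000 → 66.00 cm.
XL: 52 / 0.667 = 78.000 → 78.00 cm.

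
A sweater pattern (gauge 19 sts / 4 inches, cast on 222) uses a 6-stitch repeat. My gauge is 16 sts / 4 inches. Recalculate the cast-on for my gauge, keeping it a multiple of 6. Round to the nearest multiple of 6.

Cast on 186 stitches.

222 × 16 / 19 = 186.95.
Nearest multiple of 6: 186.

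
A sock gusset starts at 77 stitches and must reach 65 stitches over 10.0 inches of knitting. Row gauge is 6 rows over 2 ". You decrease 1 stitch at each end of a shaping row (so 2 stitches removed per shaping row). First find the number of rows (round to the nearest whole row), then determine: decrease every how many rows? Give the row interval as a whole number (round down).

Decrease every 5th row.

Rows = 10.0 × 3 = 30.0 → 30 rows.
Stitches to remove: 12 → 6 shaping rows (at 2 st each).
30 / 6 = 5.00 → every 5 rows.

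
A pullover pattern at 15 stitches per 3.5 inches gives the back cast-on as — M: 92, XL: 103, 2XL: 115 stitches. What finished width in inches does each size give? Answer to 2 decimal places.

15/3.5 = 4.286 sts per in.
M: 92 / 4.286 = 21.467 → 21.47 in.
XL: 103 / 4.286 = 24.033 → 24.03 in.
2XL: 115 / 4.286 = 26.833 → 26.83 in.

M 21.47 inches; XL 24.03 inches; 2XL 26.83 inches.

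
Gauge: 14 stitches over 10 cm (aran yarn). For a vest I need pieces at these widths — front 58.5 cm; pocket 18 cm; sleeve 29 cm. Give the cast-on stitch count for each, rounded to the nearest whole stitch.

Rate = 14/10 = 1.4 sts per cm.
front: 58.5 × 1.4 = 81.90 → 82.
pocket: 18 × 1.4 = 25.20 → 25.
sleeve: 29 × 1.4 = 40.60 → 41.

front 82; pocket 25; sleeve 41.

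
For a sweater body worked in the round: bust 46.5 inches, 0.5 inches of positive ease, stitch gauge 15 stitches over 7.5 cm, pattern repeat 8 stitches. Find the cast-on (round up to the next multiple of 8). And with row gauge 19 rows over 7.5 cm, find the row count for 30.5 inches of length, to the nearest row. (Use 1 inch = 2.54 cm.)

Finished = 46.5 + 0.5 = 47 inches.
47 inches × 2.54 = 119.38 cm.
15/7.5 = 2 sts per cm; 119.38 × 2 = 238.76 sts.
Next multiple of 8 → 240.
30.5 inches = 77.47 cm; × 2.533 = 196.26 → 196 rows.

Cast on 240 stitches; work 196 rows.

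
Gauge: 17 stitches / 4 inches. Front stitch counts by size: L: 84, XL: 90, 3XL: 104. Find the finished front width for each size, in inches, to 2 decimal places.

17/4 = 4.25 sts per in.
L: 84 / 4.25 = 19.765 → 19.76 in.
XL: 90 / 4.25 = 21.176 → 21.18 in.
3XL: 104 / 4.25 = 24.471 → 24.47 in.

L 19.76 inches; XL 21.18 inches; 3XL 24.47 inches.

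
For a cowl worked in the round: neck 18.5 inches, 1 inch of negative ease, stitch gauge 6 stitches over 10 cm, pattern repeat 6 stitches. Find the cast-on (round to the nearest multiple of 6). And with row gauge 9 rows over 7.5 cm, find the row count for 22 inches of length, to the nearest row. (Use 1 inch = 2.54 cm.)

Cast on 24 stitches; work 67 rows.

Finished = 18.5 − 1 = 17.5 inches.
17.5 inches × 2.54 = 44.45 cm.
6/10 = 0.6 sts per cm; 44.45 × 0.6 = 26.67 sts.
Nearest multiple of 6 → 24.
22 inches = 55.88 cm; × 1.2 = 67.06 → 67 rows.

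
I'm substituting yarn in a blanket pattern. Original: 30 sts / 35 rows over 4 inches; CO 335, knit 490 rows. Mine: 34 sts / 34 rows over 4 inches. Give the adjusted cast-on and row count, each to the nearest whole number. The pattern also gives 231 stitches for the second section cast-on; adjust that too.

Cast on 380 stitches; work 476 rows; second section cast-on 262 stitches.

Stitches: 335 × 34/30 = 379.67 → 380.
Rows: 490 × 34/35 = 476.00 → 476.
second section cast-on: 231 × 34/30 = 261.80 → 262.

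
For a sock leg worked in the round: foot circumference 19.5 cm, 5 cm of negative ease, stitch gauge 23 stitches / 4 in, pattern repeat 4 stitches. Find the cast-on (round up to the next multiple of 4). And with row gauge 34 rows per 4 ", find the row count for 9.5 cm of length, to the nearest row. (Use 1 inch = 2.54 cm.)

Finished = 19.5 − 5 = 14.5 cm.
14.5 cm × 1/2.54 = 5.71 inches.
23/4 = 5.75 sts per in; 5.71 × 5.75 = 32.82 sts.
Next multiple of 4 → 36.
9.5 cm = 3.74 inches; × 8.5 = 31.79 → 32 rows.

Cast on 36 stitches; work 32 rows.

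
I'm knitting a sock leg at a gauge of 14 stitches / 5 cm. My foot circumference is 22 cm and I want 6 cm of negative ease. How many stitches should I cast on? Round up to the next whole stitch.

45 stitches.

Finished = 22 − 6 = 16 cm.
14 / 5 = 2.8 sts per cm.
16.00 × 2.8 = 44.80 sts.
→ 45 sts.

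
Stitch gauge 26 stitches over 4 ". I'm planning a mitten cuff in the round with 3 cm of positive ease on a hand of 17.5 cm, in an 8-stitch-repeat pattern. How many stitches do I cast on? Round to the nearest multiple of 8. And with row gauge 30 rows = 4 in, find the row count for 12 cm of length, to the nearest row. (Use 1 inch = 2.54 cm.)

Cast on 56 stitches; work 35 rows.

Finished = 17.5 + 3 = 20.5 cm.
20.5 cm × 1/2.54 = 8.07 inches.
26/4 = 6.5 sts per in; 8.07 × 6.5 = 52.46 sts.
Nearest multiple of 8 → 56.
12 cm = 4.72 inches; × 7.5 = 35.43 → 35 rows.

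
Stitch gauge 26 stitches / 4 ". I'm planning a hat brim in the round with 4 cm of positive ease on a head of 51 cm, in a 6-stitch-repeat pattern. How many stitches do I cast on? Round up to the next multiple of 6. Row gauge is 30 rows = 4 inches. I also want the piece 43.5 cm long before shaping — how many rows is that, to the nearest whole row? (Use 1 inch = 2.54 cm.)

Cast on 144 stitches; work 128 rows.

Finished = 51 + 4 = 55 cm.
55 cm × 1/2.54 = 21.65 inches.
26/4 = 6.5 sts per in; 21.65 × 6.5 = 140.75 sts.
Next multiple of 6 → 144.
43.5 cm = 17.13 inches; × 7.5 = 128.44 → 128 rows.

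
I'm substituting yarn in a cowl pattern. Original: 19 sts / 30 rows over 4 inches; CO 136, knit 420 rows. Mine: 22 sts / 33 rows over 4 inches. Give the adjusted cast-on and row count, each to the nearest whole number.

Cast on 157 stitches; work 462 rows.

Stitches: 136 × 22/19 = 157.47 → 157.
Rows: 420 × 33/30 = 462.00 → 462.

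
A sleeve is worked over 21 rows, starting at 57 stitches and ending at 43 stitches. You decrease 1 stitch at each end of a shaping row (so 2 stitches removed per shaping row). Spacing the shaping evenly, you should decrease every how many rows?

Decrease every 3rd row.

Stitches to remove: |43 − 57| = 14.
Shaping rows needed: 14 / 2 = 7.
21 rows / 7 = every 3 rows.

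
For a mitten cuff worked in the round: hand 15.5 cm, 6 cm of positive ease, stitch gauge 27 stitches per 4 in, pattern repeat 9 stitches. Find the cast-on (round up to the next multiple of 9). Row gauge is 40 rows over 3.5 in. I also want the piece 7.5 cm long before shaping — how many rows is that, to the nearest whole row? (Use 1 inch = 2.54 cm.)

Finished = 15.5 + 6 = 21.5 cm.
21.5 cm × 1/2.54 = 8.46 inches.
27/4 = 6.75 sts per in; 8.46 × 6.75 = 57.14 sts.
Next multiple of 9 → 63.
7.5 cm = 2.95 inches; × 11.429 = 33.75 → 34 rows.

Cast on 63 stitches; work 34 rows.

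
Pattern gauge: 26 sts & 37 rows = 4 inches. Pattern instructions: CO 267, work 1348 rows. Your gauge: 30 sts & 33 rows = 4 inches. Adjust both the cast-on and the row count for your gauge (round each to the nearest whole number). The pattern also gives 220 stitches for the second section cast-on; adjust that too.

Cast on 308 stitches; work 1202 rows; second section cast-on 254 stitches.

Stitches: 267 × 30/26 = 308.08 → 308.
Rows: 1348 × 33/37 = 1202.27 → 1202.
second section cast-on: 220 × 30/26 = 253.85 → 254.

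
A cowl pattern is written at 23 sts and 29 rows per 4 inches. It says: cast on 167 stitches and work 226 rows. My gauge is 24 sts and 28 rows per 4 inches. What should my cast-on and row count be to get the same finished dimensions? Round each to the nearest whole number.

Stitches: 167 × 24/23 = 174.26 → 174.
Rows: 226 × 28/29 = 218.21 → 218.

Cast on 174 stitches; work 218 rows.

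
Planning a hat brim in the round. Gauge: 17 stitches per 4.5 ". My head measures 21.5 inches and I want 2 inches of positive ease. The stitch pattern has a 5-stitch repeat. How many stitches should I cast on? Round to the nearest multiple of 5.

Finished = 21.5 + 2 = 23.5 inches.
17 / 4.5 = 3.778 sts/in.
23.5 × 3.778 = 88.78 sts.
Nearest multiple of 5: 90.

Cast on 90 stitches.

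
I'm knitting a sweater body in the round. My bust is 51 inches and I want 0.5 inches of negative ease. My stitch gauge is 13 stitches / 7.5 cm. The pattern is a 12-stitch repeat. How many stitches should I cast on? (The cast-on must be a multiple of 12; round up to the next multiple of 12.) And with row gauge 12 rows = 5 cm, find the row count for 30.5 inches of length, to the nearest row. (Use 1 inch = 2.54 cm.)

Cast on 228 stitches; work 186 rows.

Finished = 51 − 0.5 = 50.5 inches.
50.5 inches × 2.54 = 128.27 cm.
13/7.5 = 1.733 sts per cm; 128.27 × 1.733 = 222.33 sts.
Next multiple of 12 → 228.
30.5 inches = 77.47 cm; × 2.4 = 185.93 → 186 rows.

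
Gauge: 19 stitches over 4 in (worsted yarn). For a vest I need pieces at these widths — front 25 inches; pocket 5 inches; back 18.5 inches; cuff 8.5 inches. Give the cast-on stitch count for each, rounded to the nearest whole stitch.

front 119; pocket 24; back 88; cuff 40.

Rate = 19/4 = 4.75 sts per in.
front: 25 × 4.75 = 118.75 → 119.
pocket: 5 × 4.75 = 23.75 → 24.
back: 18.5 × 4.75 = 87.88 → 88.
cuff: 8.5 × 4.75 = 40.38 → 40.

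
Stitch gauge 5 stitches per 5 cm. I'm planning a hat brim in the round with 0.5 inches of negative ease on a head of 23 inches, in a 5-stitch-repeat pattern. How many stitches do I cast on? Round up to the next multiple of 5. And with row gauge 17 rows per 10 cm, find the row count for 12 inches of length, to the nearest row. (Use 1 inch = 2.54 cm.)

Finished = 23 − 0.5 = 22.5 inches.
22.5 inches × 2.54 = 57.15 cm.
5/5 = 1 sts per cm; 57.15 × 1 = 57.15 sts.
Next multiple of 5 → 60.
12 inches = 30.48 cm; × 1.7 = 51.82 → 52 rows.

Cast on 60 stitches; work 52 rows.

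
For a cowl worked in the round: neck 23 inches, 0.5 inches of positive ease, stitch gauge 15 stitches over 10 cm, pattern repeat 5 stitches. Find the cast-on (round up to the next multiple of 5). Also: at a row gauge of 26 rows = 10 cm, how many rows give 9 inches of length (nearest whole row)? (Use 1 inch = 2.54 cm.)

Finished = 23 + 0.5 = 23.5 inches.
23.5 inches × 2.54 = 59.69 cm.
15/10 = 1.5 sts per cm; 59.69 × 1.5 = 89.53 sts.
Next multiple of 5 → 90.
9 inches = 22.86 cm; × 2.6 = 59.44 → 59 rows.

Cast on 90 stitches; work 59 rows.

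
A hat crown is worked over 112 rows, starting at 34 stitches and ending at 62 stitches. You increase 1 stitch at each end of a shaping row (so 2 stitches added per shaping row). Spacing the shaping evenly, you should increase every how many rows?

Increase every 8th row.

Stitches to add: |62 − 34| = 28.
Shaping rows needed: 28 / 2 = 14.
112 rows / 14 = every 8 rows.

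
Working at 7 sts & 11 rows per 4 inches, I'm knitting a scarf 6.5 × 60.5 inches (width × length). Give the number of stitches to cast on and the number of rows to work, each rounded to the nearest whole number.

Cast on 11 stitches and work 166 rows.

Stitch gauge = 7/4 = 1.75 sts/in; 6.5 × 1.75 = 11.38 → 11 sts.
Row gauge = 11/4 = 2.75 rows/in; 60.5 × 2.75 = 166.38 → 166 rows.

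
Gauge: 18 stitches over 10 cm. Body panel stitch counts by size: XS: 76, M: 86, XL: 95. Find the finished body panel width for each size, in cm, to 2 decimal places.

18/10 = 1.8 sts per cm.
XS: 76 / 1.8 = 42.222 → 42.22 cm.
M: 86 / 1.8 = 47.778 → 47.78 cm.
XL: 95 / 1.8 = 52.778 → 52.78 cm.

XS 42.22 cm; M 47.78 cm; XL 52.78 cm.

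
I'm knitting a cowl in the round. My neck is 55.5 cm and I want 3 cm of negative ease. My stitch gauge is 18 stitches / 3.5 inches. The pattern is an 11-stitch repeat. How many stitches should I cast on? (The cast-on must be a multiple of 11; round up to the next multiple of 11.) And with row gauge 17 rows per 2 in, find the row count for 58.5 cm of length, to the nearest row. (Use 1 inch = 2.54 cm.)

Cast on 110 stitches; work 196 rows.

Finished = 55.5 − 3 = 52.5 cm.
52.5 cm × 1/2.54 = 20.67 inches.
18/3.5 = 5.143 sts per in; 20.67 × 5.143 = 106.30 sts.
Next multiple of 11 → 110.
58.5 cm = 23.03 inches; × 8.5 = 195.77 → 196 rows.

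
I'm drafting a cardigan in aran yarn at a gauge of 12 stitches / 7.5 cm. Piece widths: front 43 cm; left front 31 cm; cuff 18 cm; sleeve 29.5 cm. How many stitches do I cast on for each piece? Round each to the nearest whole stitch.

front 69; left front 50; cuff 29; sleeve 47.

Rate = 12/7.5 = 1.6 sts per cm.
front: 43 × 1.6 = 68.80 → 69.
left front: 31 × 1.6 = 49.60 → 50.
cuff: 18 × 1.6 = 28.80 → 29.
sleeve: 29.5 × 1.6 = 47.20 → 47.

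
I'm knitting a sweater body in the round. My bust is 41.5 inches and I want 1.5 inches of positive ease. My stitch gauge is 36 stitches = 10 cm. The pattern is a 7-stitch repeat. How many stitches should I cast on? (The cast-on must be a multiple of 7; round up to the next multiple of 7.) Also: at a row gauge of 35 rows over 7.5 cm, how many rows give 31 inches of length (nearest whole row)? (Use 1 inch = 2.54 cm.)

Cast on 399 stitches; work 367 rows.

Finished = 41.5 + 1.5 = 43 inches.
43 inches × 2.54 = 109.22 cm.
36/10 = 3.6 sts per cm; 109.22 × 3.6 = 393.19 sts.
Next multiple of 7 → 399.
31 inches = 78.74 cm; × 4.667 = 367.45 → 367 rows.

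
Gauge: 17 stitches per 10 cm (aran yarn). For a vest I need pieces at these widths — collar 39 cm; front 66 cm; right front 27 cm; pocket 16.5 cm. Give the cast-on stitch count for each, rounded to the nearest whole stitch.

collar 66; front 112; right front 46; pocket 28.

Rate = 17/10 = 1.7 sts per cm.
collar: 39 × 1.7 = 66.30 → 66.
front: 66 × 1.7 = 112.20 → 112.
right front: 27 × 1.7 = 45.90 → 46.
pocket: 16.5 × 1.7 = 28.05 → 28.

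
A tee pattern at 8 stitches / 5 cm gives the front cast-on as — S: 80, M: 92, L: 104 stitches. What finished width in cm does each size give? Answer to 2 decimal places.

8/5 = 1.6 sts per cm.
S: 80 / 1.6 = 50.000 → 50.00 cm.
M: 92 / 1.6 = 57.500 → 57.50 cm.
L: 104 / 1.6 = 65.000 → 65.00 cm.

S 50.00 cm; M 57.50 cm; L 65.00 cm.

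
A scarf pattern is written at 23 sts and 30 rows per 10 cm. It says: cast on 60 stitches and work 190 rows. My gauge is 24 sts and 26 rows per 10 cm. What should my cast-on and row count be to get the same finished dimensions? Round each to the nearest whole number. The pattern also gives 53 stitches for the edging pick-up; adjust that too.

Cast on 63 stitches; work 165 rows; edging pick-up 55 stitches.

Stitches: 60 × 24/23 = 62.61 → 63.
Rows: 190 × 26/30 = 164.67 → 165.
edging pick-up: 53 × 24/23 = 55.30 → 55.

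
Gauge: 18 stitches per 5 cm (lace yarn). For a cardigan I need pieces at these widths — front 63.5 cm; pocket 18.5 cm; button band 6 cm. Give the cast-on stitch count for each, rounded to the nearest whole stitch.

Rate = 18/5 = 3.6 sts per cm.
front: 63.5 × 3.6 = 228.60 → 229.
pocket: 18.5 × 3.6 = 66.60 → 67.
button band: 6 × 3.6 = 21.60 → 22.

front 229; pocket 67; button band 22.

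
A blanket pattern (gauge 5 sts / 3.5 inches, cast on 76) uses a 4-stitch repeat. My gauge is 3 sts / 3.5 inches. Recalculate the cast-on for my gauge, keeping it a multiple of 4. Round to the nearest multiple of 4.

44 stitches.

76 × 3 / 5 = 45.60.
Nearest multiple of 4: 44.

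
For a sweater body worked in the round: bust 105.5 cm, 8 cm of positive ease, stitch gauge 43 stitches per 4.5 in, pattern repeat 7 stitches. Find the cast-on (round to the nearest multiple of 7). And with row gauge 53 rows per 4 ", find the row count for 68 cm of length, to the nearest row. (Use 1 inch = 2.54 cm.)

Finished = 105.5 + 8 = 113.5 cm.
113.5 cm × 1/2.54 = 44.69 inches.
43/4.5 = 9.556 sts per in; 44.69 × 9.556 = 426.99 sts.
Nearest multiple of 7 → 427.
68 cm = 26.77 inches; × 13.25 = 354.72 → 355 rows.

Cast on 427 stitches; work 355 rows.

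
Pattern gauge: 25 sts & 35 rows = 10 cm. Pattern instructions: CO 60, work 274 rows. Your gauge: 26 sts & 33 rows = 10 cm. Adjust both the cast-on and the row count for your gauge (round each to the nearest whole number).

Stitches: 60 × 26/25 = 62.40 → 62.
Rows: 274 × 33/35 = 258.34 → 258.

Cast on 62 stitches; work 258 rows.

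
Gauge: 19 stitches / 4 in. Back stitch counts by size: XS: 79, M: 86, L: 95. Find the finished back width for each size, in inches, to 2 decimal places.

19/4 = 4.75 sts per in.
XS: 79 / 4.75 = 16.632 → 16.63 in.
M: 86 / 4.75 = 18.105 → 18.11 in.
L: 95 / 4.75 = 20.000 → 20.00 in.

XS 16.63 inches; M 18.11 inches; L 20.00 inches.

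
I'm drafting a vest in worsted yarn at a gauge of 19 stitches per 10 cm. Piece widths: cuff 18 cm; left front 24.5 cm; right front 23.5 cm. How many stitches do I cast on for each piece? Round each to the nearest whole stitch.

cuff 34; left front 47; right front 45.

Rate = 19/10 = 1.9 sts per cm.
cuff: 18 × 1.9 = 34.20 → 34.
left front: 24.5 × 1.9 = 46.55 → 47.
right front: 23.5 × 1.9 = 44.65 → 45.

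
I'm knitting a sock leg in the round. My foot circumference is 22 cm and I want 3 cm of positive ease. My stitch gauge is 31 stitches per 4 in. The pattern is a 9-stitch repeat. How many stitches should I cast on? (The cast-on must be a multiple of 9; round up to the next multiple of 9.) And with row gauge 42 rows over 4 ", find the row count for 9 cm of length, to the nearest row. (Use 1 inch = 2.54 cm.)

Finished = 22 + 3 = 25 cm.
25 cm × 1/2.54 = 9.84 inches.
31/4 = 7.75 sts per in; 9.84 × 7.75 = 76.28 sts.
Next multiple of 9 → 81.
9 cm = 3.54 inches; × 10.5 = 37.20 → 37 rows.

Cast on 81 stitches; work 37 rows.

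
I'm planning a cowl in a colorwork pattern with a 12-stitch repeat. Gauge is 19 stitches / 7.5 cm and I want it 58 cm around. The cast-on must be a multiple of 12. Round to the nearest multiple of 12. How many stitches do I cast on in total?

19 / 7.5 = 2.533 sts per cm.
58 × 2.533 = 146.93 sts.
Nearest multiple of 12: 144.

CO 144 sts.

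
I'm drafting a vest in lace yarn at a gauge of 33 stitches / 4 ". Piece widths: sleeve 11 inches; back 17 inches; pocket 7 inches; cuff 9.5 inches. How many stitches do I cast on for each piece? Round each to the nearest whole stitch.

sleeve 91; back 140; pocket 58; cuff 78.

Rate = 33/4 = 8.25 sts per in.
sleeve: 11 × 8.25 = 90.75 → 91.
back: 17 × 8.25 = 140.25 → 140.
pocket: 7 × 8.25 = 57.75 → 58.
cuff: 9.5 × 8.25 = 78.38 → 78.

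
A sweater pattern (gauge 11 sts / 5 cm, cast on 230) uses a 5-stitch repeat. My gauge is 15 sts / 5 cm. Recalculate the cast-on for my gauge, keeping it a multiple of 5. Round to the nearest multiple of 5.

Cast on 315 stitches.

230 × 15 / 11 = 313.64.
Nearest multiple of 5: 315.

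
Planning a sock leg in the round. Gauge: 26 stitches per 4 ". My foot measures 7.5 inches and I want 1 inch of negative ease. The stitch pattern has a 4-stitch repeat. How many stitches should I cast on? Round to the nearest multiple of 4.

44 stitches.

Finished = 7.5 − 1 = 6.5 inches.
26 / 4 = 6.5 sts/in.
6.5 × 6.5 = 42.25 sts.
Nearest multiple of 4: 44.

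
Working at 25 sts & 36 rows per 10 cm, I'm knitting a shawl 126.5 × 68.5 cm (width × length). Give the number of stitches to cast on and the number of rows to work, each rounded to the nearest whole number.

Stitch gauge = 25/10 = 2.5 sts/cm; 126.5 × 2.5 = 316.25 → 316 sts.
Row gauge = 36/10 = 3.6 rows/cm; 68.5 × 3.6 = 246.60 → 247 rows.

Cast on 316 stitches and work 247 rows.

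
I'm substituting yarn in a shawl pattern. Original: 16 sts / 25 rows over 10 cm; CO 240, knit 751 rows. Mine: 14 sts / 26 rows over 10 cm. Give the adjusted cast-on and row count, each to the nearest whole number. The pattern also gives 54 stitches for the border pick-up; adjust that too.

Cast on 210 stitches; work 781 rows; border pick-up 47 stitches.

Stitches: 240 × 14/16 = 210.00 → 210.
Rows: 751 × 26/25 = 781.04 → 781.
border pick-up: 54 × 14/16 = 47.25 → 47.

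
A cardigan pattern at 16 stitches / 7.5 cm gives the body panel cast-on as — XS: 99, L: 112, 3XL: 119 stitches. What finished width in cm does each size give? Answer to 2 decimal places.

16/7.5 = 2.133 sts per cm.
XS: 99 / 2.133 = 46.406 → 46.41 cm.
L: 112 / 2.133 = 52.500 → 52.50 cm.
3XL: 119 / 2.133 = 55.781 → 55.78 cm.

XS 46.41 cm; L 52.50 cm; 3XL 55.78 cm.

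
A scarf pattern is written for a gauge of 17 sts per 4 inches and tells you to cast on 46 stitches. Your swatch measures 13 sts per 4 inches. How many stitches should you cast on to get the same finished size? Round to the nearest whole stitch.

Scale factor = 13 / 17 = 0.765.
46 × 13 / 17 = 35.18 sts.
→ 35 sts.

35 stitches.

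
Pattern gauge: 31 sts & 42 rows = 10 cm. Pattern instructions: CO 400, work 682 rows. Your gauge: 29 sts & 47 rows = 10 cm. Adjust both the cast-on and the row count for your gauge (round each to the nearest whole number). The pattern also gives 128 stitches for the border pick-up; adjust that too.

Stitches: 400 × 29/31 = 374.19 → 374.
Rows: 682 × 47/42 = 763.19 → 763.
border pick-up: 128 × 29/31 = 119.74 → 120.

Cast on 374 stitches; work 763 rows; border pick-up 120 stitches.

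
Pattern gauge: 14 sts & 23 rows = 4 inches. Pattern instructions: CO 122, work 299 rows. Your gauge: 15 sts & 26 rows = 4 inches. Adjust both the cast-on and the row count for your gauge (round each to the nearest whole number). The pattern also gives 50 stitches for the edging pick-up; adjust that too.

Cast on 131 stitches; work 338 rows; edging pick-up 54 stitches.

Stitches: 122 × 15/14 = 130.71 → 131.
Rows: 299 × 26/23 = 338.00 → 338.
edging pick-up: 50 × 15/14 = 53.57 → 54.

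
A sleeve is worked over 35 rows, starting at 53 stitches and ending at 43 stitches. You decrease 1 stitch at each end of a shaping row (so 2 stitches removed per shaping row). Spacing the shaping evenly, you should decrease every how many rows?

Stitches to remove: |43 − 53| = 10.
Shaping rows needed: 10 / 2 = 5.
35 rows / 5 = every 7 rows.

Decrease every 7th row.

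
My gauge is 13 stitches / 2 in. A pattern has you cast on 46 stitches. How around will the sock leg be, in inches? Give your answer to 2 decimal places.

13 stitches / 2 inch = 6.5 stitches per inch.
46 / 6.5 = 7.077 inches.

7.08 inches.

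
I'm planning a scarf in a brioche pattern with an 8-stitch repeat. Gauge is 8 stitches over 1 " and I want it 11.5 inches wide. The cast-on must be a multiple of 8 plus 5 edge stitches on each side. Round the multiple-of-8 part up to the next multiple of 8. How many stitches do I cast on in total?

8 / 1 = 8 sts per inch.
11.5 × 8 = 92.00 sts.
Less 10 edge sts → 82.00 for the repeat.
Next multiple of 8: 88.
Add back 10 edge sts → 98.

Cast on 98 stitches.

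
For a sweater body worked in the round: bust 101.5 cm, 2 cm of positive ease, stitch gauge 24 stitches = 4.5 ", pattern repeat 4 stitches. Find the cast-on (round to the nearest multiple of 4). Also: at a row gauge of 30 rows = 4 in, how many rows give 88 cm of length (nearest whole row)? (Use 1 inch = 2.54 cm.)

Finished = 101.5 + 2 = 103.5 cm.
103.5 cm × 1/2.54 = 40.75 inches.
24/4.5 = 5.333 sts per in; 40.75 × 5.333 = 217.32 sts.
Nearest multiple of 4 → 216.
88 cm = 34.65 inches; × 7.5 = 259.84 → 260 rows.

Cast on 216 stitches; work 260 rows.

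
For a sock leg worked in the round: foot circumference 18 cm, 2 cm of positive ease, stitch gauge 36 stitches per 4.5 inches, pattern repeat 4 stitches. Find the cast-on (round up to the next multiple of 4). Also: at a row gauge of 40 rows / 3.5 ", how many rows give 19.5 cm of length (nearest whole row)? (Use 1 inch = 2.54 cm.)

Finished = 18 + 2 = 20 cm.
20 cm × 1/2.54 = 7.87 inches.
36/4.5 = 8 sts per in; 7.87 × 8 = 62.99 sts.
Next multiple of 4 → 64.
19.5 cm = 7.68 inches; × 11.429 = 87.74 → 88 rows.

Cast on 64 stitches; work 88 rows.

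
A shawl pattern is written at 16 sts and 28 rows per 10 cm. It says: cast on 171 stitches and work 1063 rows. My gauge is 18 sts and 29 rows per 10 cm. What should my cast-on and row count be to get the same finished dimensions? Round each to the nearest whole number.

Stitches: 171 × 18/16 = 192.38 → 192.
Rows: 1063 × 29/28 = 1100.96 → 1101.

Cast on 192 stitches; work 1101 rows.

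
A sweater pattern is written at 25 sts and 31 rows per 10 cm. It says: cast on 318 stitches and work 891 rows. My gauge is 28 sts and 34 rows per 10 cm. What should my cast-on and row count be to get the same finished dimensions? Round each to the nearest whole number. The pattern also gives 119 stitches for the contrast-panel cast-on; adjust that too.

Stitches: 318 × 28/25 = 356.16 → 356.
Rows: 891 × 34/31 = 977.23 → 977.
contrast-panel cast-on: 119 × 28/25 = 133.28 → 133.

Cast on 356 stitches; work 977 rows; contrast-panel cast-on 133 stitches.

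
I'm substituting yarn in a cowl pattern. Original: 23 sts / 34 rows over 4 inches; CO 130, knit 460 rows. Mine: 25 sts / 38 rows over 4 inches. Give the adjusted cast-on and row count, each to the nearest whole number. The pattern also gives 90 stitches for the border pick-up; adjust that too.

Cast on 141 stitches; work 514 rows; border pick-up 98 stitches.

Stitches: 130 × 25/23 = 141.30 → 141.
Rows: 460 × 38/34 = 514.12 → 514.
border pick-up: 90 × 25/23 = 97.83 → 98.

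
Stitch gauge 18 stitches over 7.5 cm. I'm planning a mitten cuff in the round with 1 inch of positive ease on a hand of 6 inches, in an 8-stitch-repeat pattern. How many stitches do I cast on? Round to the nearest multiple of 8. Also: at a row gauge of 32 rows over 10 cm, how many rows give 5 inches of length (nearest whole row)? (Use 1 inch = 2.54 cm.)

Cast on 40 stitches; work 41 rows.

Finished = 6 + 1 = 7 inches.
7 inches × 2.54 = 17.78 cm.
18/7.5 = 2.4 sts per cm; 17.78 × 2.4 = 42.67 sts.
Nearest multiple of 8 → 40.
5 inches = 12.70 cm; × 3.2 = 40.64 → 41 rows.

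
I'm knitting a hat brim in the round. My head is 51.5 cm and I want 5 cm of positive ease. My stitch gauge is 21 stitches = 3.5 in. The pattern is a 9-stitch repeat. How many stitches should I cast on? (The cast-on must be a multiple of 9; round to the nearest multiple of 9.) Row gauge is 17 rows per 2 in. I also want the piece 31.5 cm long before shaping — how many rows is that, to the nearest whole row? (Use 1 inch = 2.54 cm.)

Finished = 51.5 + 5 = 56.5 cm.
56.5 cm × 1/2.54 = 22.24 inches.
21/3.5 = 6 sts per in; 22.24 × 6 = 133.46 sts.
Nearest multiple of 9 → 135.
31.5 cm = 12.40 inches; × 8.5 = 105.41 → 105 rows.

Cast on 135 stitches; work 105 rows.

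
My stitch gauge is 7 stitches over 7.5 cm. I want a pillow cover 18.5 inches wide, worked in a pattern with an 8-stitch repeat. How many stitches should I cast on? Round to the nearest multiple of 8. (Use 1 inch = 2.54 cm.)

40 stitches.

18.5 in = 18.5 × 2.54 = 46.99 cm.
7 / 7.5 = 0.933 sts/cm.
46.99 × 0.933 = 43.86 sts.
→ 40.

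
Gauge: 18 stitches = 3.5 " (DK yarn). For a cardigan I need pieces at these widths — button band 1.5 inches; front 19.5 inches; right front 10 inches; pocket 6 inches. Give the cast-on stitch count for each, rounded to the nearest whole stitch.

Rate = 18/3.5 = 5.143 sts per in.
button band: 1.5 × 5.143 = 7.71 → 8.
front: 19.5 × 5.143 = 100.29 → 100.
right front: 10 × 5.143 = 51.43 → 51.
pocket: 6 × 5.143 = 30.86 → 31.

button band 8; front 100; right front 51; pocket 31.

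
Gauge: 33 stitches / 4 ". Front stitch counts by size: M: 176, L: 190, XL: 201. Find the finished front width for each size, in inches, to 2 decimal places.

33/4 = 8.25 sts per in.
M: 176 / 8.25 = 21.333 → 21.33 in.
L: 190 / 8.25 = 23.030 → 23.03 in.
XL: 201 / 8.25 = 24.364 → 24.36 in.

M 21.33 inches; L 23.03 inches; XL 24.36 inches.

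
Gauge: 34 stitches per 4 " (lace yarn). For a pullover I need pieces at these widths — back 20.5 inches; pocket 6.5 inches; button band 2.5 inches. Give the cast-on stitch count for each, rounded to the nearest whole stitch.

back 174; pocket 55; button band 21.

Rate = 34/4 = 8.5 sts per in.
back: 20.5 × 8.5 = 174.25 → 174.
pocket: 6.5 × 8.5 = 55.25 → 55.
button band: 2.5 × 8.5 = 21.25 → 21.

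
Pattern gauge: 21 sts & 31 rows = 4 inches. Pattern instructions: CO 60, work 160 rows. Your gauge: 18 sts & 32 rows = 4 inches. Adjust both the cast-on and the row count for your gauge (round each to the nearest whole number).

Stitches: 60 × 18/21 = 51.43 → 51.
Rows: 160 × 32/31 = 165.16 → 165.

Cast on 51 stitches; work 165 rows.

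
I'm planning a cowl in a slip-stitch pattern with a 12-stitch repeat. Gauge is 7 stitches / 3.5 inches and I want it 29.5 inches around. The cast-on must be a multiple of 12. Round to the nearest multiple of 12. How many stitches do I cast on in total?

7 / 3.5 = 2 sts per inch.
29.5 × 2 = 59.00 sts.
Nearest multiple of 12: 60.

CO 60 sts.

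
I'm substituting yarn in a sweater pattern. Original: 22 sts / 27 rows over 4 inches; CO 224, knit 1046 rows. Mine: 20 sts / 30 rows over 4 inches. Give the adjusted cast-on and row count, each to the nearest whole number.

Stitches: 224 × 20/22 = 203.64 → 204.
Rows: 1046 × 30/27 = 1162.22 → 1162.

Cast on 204 stitches; work 1162 rows.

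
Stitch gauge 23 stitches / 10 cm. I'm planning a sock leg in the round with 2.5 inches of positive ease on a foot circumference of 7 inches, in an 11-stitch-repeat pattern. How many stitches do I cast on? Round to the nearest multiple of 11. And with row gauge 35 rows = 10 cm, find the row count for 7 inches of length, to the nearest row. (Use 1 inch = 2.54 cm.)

Cast on 55 stitches; work 62 rows.

Finished = 7 + 2.5 = 9.5 inches.
9.5 inches × 2.54 = 24.13 cm.
23/10 = 2.3 sts per cm; 24.13 × 2.3 = 55.50 sts.
Nearest multiple of 11 → 55.
7 inches = 17.78 cm; × 3.5 = 62.23 → 62 rows.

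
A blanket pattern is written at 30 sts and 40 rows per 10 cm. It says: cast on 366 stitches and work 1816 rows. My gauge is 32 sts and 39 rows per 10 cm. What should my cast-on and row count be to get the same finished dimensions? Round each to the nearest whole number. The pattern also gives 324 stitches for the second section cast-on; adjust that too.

Cast on 390 stitches; work 1771 rows; second section cast-on 346 stitches.

Stitches: 366 × 32/30 = 390.40 → 390.
Rows: 1816 × 39/40 = 1770.60 → 1771.
second section cast-on: 324 × 32/30 = 345.60 → 346.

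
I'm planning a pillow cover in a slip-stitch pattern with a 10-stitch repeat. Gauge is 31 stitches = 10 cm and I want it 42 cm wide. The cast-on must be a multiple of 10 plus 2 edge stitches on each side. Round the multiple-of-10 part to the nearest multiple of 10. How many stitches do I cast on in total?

31 / 10 = 3.1 sts per cm.
42 × 3.1 = 130.20 sts.
Less 4 edge sts → 126.20 for the repeat.
Nearest multiple of 10: 130.
Add back 4 edge sts → 134.

134 stitches.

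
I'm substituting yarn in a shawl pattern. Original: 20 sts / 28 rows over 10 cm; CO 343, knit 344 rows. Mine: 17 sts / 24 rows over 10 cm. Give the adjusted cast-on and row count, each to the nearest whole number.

Stitches: 343 × 17/20 = 291.55 → 292.
Rows: 344 × 24/28 = 294.86 → 295.

Cast on 292 stitches; work 295 rows.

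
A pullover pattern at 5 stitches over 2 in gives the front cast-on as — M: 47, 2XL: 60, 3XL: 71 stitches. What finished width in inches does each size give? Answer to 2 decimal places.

M 18.80 inches; 2XL 24.00 inches; 3XL 28.40 inches.

5/2 = 2.5 sts per in.
M: 47 / 2.5 = 18.800 → 18.80 in.
2XL: 60 / 2.5 = 24.000 → 24.00 in.
3XL: 71 / 2.5 = 28.400 → 28.40 in.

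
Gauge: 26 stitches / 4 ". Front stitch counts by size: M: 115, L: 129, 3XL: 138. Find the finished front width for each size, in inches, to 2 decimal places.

M 17.69 inches; L 19.85 inches; 3XL 21.23 inches.

26/4 = 6.5 sts per in.
M: 115 / 6.5 = 17.692 → 17.69 in.
L: 129 / 6.5 = 19.846 → 19.85 in.
3XL: 138 / 6.5 = 21.231 → 21.23 in.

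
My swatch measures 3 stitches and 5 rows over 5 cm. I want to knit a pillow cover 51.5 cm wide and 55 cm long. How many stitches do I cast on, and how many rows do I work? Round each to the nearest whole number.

Cast on 31 stitches and work 55 rows.

Stitch gauge = 3/5 = 0.6 sts/cm; 51.5 × 0.6 = 30.90 → 31 sts.
Row gauge = 5/5 = 1 rows/cm; 55 × 1 = 55.00 → 55 rows.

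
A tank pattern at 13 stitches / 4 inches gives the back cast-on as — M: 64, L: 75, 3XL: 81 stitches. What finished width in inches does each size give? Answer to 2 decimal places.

13/4 = 3.25 sts per in.
M: 64 / 3.25 = 19.692 → 19.69 in.
L: 75 / 3.25 = 23.077 → 23.08 in.
3XL: 81 / 3.25 = 24.923 → 24.92 in.

M 19.69 inches; L 23.08 inches; 3XL 24.92 inches.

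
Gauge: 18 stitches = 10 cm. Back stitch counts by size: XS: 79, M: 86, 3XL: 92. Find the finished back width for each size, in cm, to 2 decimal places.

XS 43.89 cm; M 47.78 cm; 3XL 51.11 cm.

18/10 = 1.8 sts per cm.
XS: 79 / 1.8 = 43.889 → 43.89 cm.
M: 86 / 1.8 = 47.778 → 47.78 cm.
3XL: 92 / 1.8 = 51.111 → 51.11 cm.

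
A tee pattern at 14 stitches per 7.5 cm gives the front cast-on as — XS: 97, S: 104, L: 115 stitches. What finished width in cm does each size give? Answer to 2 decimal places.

14/7.5 = 1.867 sts per cm.
XS: 97 / 1.867 = 51.964 → 51.96 cm.
S: 104 / 1.867 = 55.714 → 55.71 cm.
L: 115 / 1.867 = 61.607 → 61.61 cm.

XS 51.96 cm; S 55.71 cm; L 61.61 cm.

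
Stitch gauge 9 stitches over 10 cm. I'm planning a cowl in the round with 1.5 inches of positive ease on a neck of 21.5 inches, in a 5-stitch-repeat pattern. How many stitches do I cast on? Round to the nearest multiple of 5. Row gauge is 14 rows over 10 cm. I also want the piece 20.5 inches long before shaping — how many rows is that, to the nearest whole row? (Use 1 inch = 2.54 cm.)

Cast on 55 stitches; work 73 rows.

Finished = 21.5 + 1.5 = 23 inches.
23 inches × 2.54 = 58.42 cm.
9/10 = 0.9 sts per cm; 58.42 × 0.9 = 52.58 sts.
Nearest multiple of 5 → 55.
20.5 inches = 52.07 cm; × 1.4 = 72.90 → 73 rows.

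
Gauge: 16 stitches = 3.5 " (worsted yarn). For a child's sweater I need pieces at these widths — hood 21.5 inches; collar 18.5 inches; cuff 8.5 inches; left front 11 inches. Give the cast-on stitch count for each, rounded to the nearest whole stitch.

hood 98; collar 85; cuff 39; left front 50.

Rate = 16/3.5 = 4.571 sts per in.
hood: 21.5 × 4.571 = 98.29 → 98.
collar: 18.5 × 4.571 = 84.57 → 85.
cuff: 8.5 × 4.571 = 38.86 → 39.
left front: 11 × 4.571 = 50.29 → 50.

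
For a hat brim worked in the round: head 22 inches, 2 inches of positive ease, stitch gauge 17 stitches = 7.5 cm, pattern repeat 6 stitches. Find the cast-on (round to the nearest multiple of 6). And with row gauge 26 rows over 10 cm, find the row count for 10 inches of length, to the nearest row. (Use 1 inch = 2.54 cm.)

Cast on 138 stitches; work 66 rows.

Finished = 22 + 2 = 24 inches.
24 inches × 2.54 = 60.96 cm.
17/7.5 = 2.267 sts per cm; 60.96 × 2.267 = 138.18 sts.
Nearest multiple of 6 → 138.
10 inches = 25.40 cm; × 2.6 = 66.04 → 66 rows.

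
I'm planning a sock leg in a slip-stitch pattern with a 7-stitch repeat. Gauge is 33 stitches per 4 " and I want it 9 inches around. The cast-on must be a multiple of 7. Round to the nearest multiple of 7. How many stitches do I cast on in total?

CO 77 sts.

33 / 4 = 8.25 sts per inch.
9 × 8.25 = 74.25 sts.
Nearest multiple of 7: 77.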